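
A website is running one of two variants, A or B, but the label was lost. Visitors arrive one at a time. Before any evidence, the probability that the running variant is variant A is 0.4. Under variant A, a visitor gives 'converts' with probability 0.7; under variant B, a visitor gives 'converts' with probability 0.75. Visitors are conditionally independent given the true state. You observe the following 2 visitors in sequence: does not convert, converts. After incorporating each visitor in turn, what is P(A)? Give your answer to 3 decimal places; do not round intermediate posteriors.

0.427

After 'does not convert': P(A) = 0.3·0.4000 / (0.3·0.4000 + 0.25·0.6000) ≈ 0.4444
After 'converts': P(A) = 0.7·0.4444 / (0.7·0.4444 + 0.75·0.5556) ≈ 0.4275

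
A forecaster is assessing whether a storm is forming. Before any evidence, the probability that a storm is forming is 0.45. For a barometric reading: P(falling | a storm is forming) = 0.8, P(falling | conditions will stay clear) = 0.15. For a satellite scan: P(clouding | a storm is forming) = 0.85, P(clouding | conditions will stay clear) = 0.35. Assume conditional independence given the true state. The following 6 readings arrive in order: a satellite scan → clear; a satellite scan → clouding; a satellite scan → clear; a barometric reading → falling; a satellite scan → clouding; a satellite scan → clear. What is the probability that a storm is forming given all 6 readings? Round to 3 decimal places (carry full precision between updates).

After a satellite scan='clear': P(storm) = 0.15·0.4500 / (0.15·0.4500 + 0.65·0.5500) ≈ 0.1588
After a satellite scan='clouding': P(storm) = 0.85·0.1588 / (0.85·0.1588 + 0.35·0.8412) ≈ 0.3144
After a satellite scan='clear': P(storm) = 0.15·0.3144 / (0.15·0.3144 + 0.65·0.6856) ≈ 0.0957
After a barometric reading='falling': P(storm) = 0.8·0.0957 / (0.8·0.0957 + 0.15·0.9043) ≈ 0.3608
After a satellite scan='clouding': P(storm) = 0.85·0.3608 / (0.85·0.3608 + 0.35·0.6392) ≈ 0.5782
After a satellite scan='clear': P(storm) = 0.15·0.5782 / (0.15·0.5782 + 0.65·0.4218) ≈ 0.2403

0.240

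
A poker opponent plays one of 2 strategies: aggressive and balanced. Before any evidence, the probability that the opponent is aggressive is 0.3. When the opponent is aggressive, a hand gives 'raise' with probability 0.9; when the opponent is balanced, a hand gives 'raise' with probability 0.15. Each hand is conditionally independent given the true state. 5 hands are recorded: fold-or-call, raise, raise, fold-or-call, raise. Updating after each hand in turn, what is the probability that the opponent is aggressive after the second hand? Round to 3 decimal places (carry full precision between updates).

After 'fold-or-call': P(aggressive) = 0.1·0.3000 / (0.1·0.3000 + 0.85·0.7000) ≈ 0.0480
After 'raise': P(aggressive) = 0.9·0.0480 / (0.9·0.0480 + 0.15·0.9520) ≈ 0.2323

0.232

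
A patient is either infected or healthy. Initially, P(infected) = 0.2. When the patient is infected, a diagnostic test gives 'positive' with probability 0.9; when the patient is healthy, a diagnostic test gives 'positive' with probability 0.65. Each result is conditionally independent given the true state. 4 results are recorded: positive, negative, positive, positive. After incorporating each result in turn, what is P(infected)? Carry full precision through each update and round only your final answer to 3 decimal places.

0.159

After 'positive': P(infected) = 0.9·0.2000 / (0.9·0.2000 + 0.65·0.8000) ≈ 0.2571
After 'negative': P(infected) = 0.1·0.2571 / (0.1·0.2571 + 0.35·0.7429) ≈ 0.0900
After 'positive': P(infected) = 0.9·0.0900 / (0.9·0.0900 + 0.65·0.9100) ≈ 0.1204
After 'positive': P(infected) = 0.9·0.1204 / (0.9·0.1204 + 0.65·0.8796) ≈ 0.1594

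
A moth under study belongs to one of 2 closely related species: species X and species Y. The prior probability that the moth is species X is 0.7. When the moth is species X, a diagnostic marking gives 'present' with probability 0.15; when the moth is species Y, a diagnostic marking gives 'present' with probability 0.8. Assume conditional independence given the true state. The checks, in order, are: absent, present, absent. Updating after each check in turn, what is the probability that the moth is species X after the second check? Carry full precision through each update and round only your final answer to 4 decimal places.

0.6503

After 'absent': P(species X) = 0.85·0.7000 / (0.85·0.7000 + 0.2·0.3000) ≈ 0.9084
After 'present': P(species X) = 0.15·0.9084 / (0.15·0.9084 + 0.8·0.0916) ≈ 0.6503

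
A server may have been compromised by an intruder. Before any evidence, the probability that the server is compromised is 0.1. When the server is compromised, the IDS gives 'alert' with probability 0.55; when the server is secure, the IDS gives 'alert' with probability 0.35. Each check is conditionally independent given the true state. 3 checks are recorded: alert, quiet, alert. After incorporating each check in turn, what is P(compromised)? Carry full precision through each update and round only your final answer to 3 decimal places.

0.160

Apply Bayes' rule sequentially, carrying P(compromised) forward.
After 'alert': P(compromised) = 0.55·0.1000 / (0.55·0.1000 + 0.35·0.9000) ≈ 0.1486
After 'quiet': P(compromised) = 0.45·0.1486 / (0.45·0.1486 + 0.65·0.8514) ≈ 0.1078
After 'alert': P(compromised) = 0.55·0.1078 / (0.55·0.1078 + 0.35·0.8922) ≈ 0.1596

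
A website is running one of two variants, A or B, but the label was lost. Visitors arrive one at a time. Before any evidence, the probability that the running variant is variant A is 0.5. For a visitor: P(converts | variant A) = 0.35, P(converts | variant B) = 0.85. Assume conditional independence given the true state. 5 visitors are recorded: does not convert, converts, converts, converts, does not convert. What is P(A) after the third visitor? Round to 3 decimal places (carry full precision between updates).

After 'does not convert': P(A) = 0.65·0.5000 / (0.65·0.5000 + 0.15·0.5000) ≈ 0.8125
After 'converts': P(A) = 0.35·0.8125 / (0.35·0.8125 + 0.85·0.1875) ≈ 0.6408
After 'converts': P(A) = 0.35·0.6408 / (0.35·0.6408 + 0.85·0.3592) ≈ 0.4235

0.424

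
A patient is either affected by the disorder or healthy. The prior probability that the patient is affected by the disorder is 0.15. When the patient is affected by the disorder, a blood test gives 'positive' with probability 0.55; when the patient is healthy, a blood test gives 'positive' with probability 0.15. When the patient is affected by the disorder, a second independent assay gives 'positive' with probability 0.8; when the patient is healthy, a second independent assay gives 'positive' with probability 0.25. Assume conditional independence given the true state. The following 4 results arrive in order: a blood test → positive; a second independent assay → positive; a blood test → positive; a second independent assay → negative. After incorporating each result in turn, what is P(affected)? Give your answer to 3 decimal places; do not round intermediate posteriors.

After a blood test='positive': P(affected) = 0.55·0.1500 / (0.55·0.1500 + 0.15·0.8500) ≈ 0.3929
After a second independent assay='positive': P(affected) = 0.8·0.3929 / (0.8·0.3929 + 0.25·0.6071) ≈ 0.6743
After a blood test='positive': P(affected) = 0.55·0.6743 / (0.55·0.6743 + 0.15·0.3257) ≈ 0.8836
After a second independent assay='negative': P(affected) = 0.2·0.8836 / (0.2·0.8836 + 0.75·0.1164) ≈ 0.6694

0.669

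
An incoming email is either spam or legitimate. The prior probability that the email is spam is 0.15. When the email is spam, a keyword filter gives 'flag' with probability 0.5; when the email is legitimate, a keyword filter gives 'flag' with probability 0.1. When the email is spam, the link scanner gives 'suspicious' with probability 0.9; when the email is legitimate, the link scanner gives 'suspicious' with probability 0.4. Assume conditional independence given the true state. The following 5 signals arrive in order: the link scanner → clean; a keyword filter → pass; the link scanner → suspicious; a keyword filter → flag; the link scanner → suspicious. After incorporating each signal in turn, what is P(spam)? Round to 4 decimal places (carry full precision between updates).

0.2926

After the link scanner='clean': P(spam) = 0.1·0.1500 / (0.1·0.1500 + 0.6·0.8500) ≈ 0.0286
After a keyword filter='pass': P(spam) = 0.5·0.0286 / (0.5·0.0286 + 0.9·0.9714) ≈ 0.0161
After the link scanner='suspicious': P(spam) = 0.9·0.0161 / (0.9·0.0161 + 0.4·0.9839) ≈ 0.0355
After a keyword filter='flag': P(spam) = 0.5·0.0355 / (0.5·0.0355 + 0.1·0.9645) ≈ 0.1553
After the link scanner='suspicious': P(spam) = 0.9·0.1553 / (0.9·0.1553 + 0.4·0.8447) ≈ 0.2926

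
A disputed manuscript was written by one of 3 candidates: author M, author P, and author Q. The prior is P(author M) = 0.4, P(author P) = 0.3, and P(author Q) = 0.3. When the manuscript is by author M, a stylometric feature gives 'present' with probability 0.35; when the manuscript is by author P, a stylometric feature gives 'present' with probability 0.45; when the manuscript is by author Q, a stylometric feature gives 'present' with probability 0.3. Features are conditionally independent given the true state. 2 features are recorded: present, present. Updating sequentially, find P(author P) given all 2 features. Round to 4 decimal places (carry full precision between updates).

After 'present': normaliser = 0.35·0.4000 + 0.45·0.3000 + 0.3·0.3000; P(author M) ≈ 0.3836, P(author P) ≈ 0.3699, P(author Q) ≈ 0.2466
After 'present': normaliser = 0.35·0.3836 + 0.45·0.3699 + 0.3·0.2466; P(author M) ≈ 0.3583, P(author P) ≈ 0.4442, P(author Q) ≈ 0.1974

0.4442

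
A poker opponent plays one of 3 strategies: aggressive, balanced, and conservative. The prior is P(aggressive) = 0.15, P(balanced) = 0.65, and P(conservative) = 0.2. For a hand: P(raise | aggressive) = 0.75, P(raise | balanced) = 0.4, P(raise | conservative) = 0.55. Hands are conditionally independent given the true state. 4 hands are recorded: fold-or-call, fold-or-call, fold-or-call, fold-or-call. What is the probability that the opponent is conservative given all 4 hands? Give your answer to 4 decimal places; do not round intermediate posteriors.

After 'fold-or-call': normaliser = 0.25·0.1500 + 0.6·0.6500 + 0.45·0.2000; P(aggressive) ≈ 0.0725, P(balanced) ≈ 0.7536, P(conservative) ≈ 0.1739
After 'fold-or-call': normaliser = 0.25·0.0725 + 0.6·0.7536 + 0.45·0.1739; P(aggressive) ≈ 0.0330, P(balanced) ≈ 0.8243, P(conservative) ≈ 0.1427
After 'fold-or-call': normaliser = 0.25·0.0330 + 0.6·0.8243 + 0.45·0.1427; P(aggressive) ≈ 0.0146, P(balanced) ≈ 0.8722, P(conservative) ≈ 0.1132
After 'fold-or-call': normaliser = 0.25·0.0146 + 0.6·0.8722 + 0.45·0.1132; P(aggressive) ≈ 0.0063, P(balanced) ≈ 0.9055, P(conservative) ≈ 0.0882

0.0882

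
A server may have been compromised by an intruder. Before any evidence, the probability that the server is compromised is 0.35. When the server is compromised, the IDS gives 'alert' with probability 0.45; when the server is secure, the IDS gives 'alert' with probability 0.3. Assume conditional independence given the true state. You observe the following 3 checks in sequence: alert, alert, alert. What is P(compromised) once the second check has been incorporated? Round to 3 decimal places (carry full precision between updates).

0.548

After 'alert': P(compromised) = 0.45·0.3500 / (0.45·0.3500 + 0.3·0.6500) ≈ 0.4468
After 'alert': P(compromised) = 0.45·0.4468 / (0.45·0.4468 + 0.3·0.5532) ≈ 0.5478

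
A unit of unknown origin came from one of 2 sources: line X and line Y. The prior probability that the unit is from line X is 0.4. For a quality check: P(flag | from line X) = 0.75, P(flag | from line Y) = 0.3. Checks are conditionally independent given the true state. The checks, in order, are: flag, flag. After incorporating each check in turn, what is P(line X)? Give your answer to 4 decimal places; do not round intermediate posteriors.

0.8065

After 'flag': P(line X) = 0.75·0.4000 / (0.75·0.4000 + 0.3·0.6000) ≈ 0.6250
After 'flag': P(line X) = 0.75·0.6250 / (0.75·0.6250 + 0.3·0.3750) ≈ 0.8065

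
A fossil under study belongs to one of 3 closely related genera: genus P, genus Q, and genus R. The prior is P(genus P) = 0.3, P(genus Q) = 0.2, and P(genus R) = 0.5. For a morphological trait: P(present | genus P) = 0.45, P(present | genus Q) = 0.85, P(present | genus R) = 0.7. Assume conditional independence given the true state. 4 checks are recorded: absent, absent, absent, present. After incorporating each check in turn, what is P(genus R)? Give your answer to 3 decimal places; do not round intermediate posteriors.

0.291

After 'absent': normaliser = 0.55·0.3000 + 0.15·0.2000 + 0.3·0.5000; P(genus P) ≈ 0.4783, P(genus Q) ≈ 0.0870, P(genus R) ≈ 0.4348
After 'absent': normaliser = 0.55·0.4783 + 0.15·0.0870 + 0.3·0.4348; P(genus P) ≈ 0.6471, P(genus Q) ≈ 0.0321, P(genus R) ≈ 0.3209
After 'absent': normaliser = 0.55·0.6471 + 0.15·0.0321 + 0.3·0.3209; P(genus P) ≈ 0.7788, P(genus Q) ≈ 0.0105, P(genus R) ≈ 0.2106
After 'present': normaliser = 0.45·0.7788 + 0.85·0.0105 + 0.7·0.2106; P(genus P) ≈ 0.6914, P(genus Q) ≈ 0.0177, P(genus R) ≈ 0.2909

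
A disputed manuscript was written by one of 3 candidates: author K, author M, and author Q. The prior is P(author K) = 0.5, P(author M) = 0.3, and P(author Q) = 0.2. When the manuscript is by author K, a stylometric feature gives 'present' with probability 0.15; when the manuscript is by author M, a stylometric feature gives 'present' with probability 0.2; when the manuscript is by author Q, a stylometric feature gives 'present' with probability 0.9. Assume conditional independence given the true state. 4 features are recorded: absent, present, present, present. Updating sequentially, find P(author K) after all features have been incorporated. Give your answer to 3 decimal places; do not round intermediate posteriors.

After 'absent': normaliser = 0.85·0.5000 + 0.8·0.3000 + 0.1·0.2000; P(author K) ≈ 0.6204, P(author M) ≈ 0.3504, P(author Q) ≈ 0.0292
After 'present': normaliser = 0.15·0.6204 + 0.2·0.3504 + 0.9·0.0292; P(author K) ≈ 0.4913, P(author M) ≈ 0.3699, P(author Q) ≈ 0.1387
After 'present': normaliser = 0.15·0.4913 + 0.2·0.3699 + 0.9·0.1387; P(author K) ≈ 0.2704, P(author M) ≈ 0.2715, P(author Q) ≈ 0.4581
After 'present': normaliser = 0.15·0.2704 + 0.2·0.2715 + 0.9·0.4581; P(author K) ≈ 0.0800, P(author M) ≈ 0.1071, P(author Q) ≈ 0.8130

0.080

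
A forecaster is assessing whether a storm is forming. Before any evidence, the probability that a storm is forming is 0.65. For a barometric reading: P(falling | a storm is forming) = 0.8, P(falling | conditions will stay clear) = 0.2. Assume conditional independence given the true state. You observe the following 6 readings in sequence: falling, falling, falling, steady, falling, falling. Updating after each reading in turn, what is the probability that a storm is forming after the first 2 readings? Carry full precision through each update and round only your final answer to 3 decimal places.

0.967

Apply Bayes' rule sequentially, carrying P(storm) forward.
After 'falling': P(storm) = 0.8·0.6500 / (0.8·0.6500 + 0.2·0.3500) ≈ 0.8814
After 'falling': P(storm) = 0.8·0.8814 / (0.8·0.8814 + 0.2·0.1186) ≈ 0.9674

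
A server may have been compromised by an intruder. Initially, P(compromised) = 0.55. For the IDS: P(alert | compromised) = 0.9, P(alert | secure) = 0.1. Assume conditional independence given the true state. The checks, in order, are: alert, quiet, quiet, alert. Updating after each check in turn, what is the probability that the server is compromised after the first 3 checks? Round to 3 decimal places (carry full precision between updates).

0.120

Apply Bayes' rule sequentially, carrying P(compromised) forward.
After 'alert': P(compromised) = 0.9·0.5500 / (0.9·0.5500 + 0.1·0.4500) ≈ 0.9167
After 'quiet': P(compromised) = 0.1·0.9167 / (0.1·0.9167 + 0.9·0.0833) ≈ 0.5500
After 'quiet': P(compromised) = 0.1·0.5500 / (0.1·0.5500 + 0.9·0.4500) ≈ 0.1196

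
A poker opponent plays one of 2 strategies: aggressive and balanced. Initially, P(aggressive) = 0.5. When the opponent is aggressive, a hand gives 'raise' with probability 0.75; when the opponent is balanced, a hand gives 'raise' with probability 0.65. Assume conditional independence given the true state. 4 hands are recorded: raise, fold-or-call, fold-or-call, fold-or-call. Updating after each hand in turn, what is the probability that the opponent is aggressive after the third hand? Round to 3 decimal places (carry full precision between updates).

0.371

After 'raise': P(aggressive) = 0.75·0.5000 / (0.75·0.5000 + 0.65·0.5000) ≈ 0.5357
After 'fold-or-call': P(aggressive) = 0.25·0.5357 / (0.25·0.5357 + 0.35·0.4643) ≈ 0.4518
After 'fold-or-call': P(aggressive) = 0.25·0.4518 / (0.25·0.4518 + 0.35·0.5482) ≈ 0.3706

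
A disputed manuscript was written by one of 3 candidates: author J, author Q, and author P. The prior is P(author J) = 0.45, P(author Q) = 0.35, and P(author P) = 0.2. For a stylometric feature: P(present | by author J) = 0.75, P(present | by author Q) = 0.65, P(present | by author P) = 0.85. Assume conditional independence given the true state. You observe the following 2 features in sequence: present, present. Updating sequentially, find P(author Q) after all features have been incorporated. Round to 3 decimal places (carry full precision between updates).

After 'present': normaliser = 0.75·0.4500 + 0.65·0.3500 + 0.85·0.2000; P(author J) ≈ 0.4592, P(author Q) ≈ 0.3095, P(author P) ≈ 0.2313
After 'present': normaliser = 0.75·0.4592 + 0.65·0.3095 + 0.85·0.2313; P(author J) ≈ 0.4640, P(author Q) ≈ 0.2711, P(author P) ≈ 0.2649

0.271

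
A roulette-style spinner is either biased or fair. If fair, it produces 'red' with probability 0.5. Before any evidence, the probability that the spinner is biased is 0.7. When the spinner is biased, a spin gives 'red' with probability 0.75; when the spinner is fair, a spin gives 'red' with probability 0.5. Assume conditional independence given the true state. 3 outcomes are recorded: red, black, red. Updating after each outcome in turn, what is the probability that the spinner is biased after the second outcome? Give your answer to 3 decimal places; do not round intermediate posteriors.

Each posterior becomes the prior for the next update.
After 'red': P(biased) = 0.75·0.7000 / (0.75·0.7000 + 0.5·0.3000) ≈ 0.7778
After 'black': P(biased) = 0.25·0.7778 / (0.25·0.7778 + 0.5·0.2222) ≈ 0.6364

0.636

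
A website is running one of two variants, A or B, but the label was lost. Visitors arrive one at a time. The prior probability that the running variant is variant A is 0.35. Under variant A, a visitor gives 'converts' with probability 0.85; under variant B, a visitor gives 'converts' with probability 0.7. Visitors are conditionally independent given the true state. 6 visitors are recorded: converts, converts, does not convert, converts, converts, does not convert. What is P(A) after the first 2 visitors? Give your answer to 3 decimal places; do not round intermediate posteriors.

0.443

Apply Bayes' rule sequentially, carrying P(A) forward.
After 'converts': P(A) = 0.85·0.3500 / (0.85·0.3500 + 0.7·0.6500) ≈ 0.3953
After 'converts': P(A) = 0.85·0.3953 / (0.85·0.3953 + 0.7·0.6047) ≈ 0.4426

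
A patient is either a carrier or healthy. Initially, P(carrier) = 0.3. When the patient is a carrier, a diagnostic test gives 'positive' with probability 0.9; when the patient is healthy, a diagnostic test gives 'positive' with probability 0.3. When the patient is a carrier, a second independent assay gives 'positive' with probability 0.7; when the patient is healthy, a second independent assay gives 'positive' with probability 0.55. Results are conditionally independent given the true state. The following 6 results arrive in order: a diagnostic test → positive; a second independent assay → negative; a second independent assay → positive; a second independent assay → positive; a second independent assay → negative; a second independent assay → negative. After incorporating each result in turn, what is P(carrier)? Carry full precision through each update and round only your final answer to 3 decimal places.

After a diagnostic test='positive': P(carrier) = 0.9·0.3000 / (0.9·0.3000 + 0.3·0.7000) ≈ 0.5625
After a second independent assay='negative': P(carrier) = 0.3·0.5625 / (0.3·0.5625 + 0.45·0.4375) ≈ 0.4615
After a second independent assay='positive': P(carrier) = 0.7·0.4615 / (0.7·0.4615 + 0.55·0.5385) ≈ 0.5217
After a second independent assay='positive': P(carrier) = 0.7·0.5217 / (0.7·0.5217 + 0.55·0.4783) ≈ 0.5813
After a second independent assay='negative': P(carrier) = 0.3·0.5813 / (0.3·0.5813 + 0.45·0.4187) ≈ 0.4807
After a second independent assay='negative': P(carrier) = 0.3·0.4807 / (0.3·0.4807 + 0.45·0.5193) ≈ 0.3816

0.382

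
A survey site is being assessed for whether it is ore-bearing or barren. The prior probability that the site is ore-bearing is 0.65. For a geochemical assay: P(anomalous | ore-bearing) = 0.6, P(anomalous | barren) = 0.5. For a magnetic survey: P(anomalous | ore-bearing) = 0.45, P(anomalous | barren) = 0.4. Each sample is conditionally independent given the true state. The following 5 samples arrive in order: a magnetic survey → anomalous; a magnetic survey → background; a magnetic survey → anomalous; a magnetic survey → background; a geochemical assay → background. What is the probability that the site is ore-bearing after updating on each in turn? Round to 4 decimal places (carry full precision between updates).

After a magnetic survey='anomalous': P(ore) = 0.45·0.6500 / (0.45·0.6500 + 0.4·0.3500) ≈ 0.6763
After a magnetic survey='background': P(ore) = 0.55·0.6763 / (0.55·0.6763 + 0.6·0.3237) ≈ 0.6570
After a magnetic survey='anomalous': P(ore) = 0.45·0.6570 / (0.45·0.6570 + 0.4·0.3430) ≈ 0.6830
After a magnetic survey='background': P(ore) = 0.55·0.6830 / (0.55·0.6830 + 0.6·0.3170) ≈ 0.6639
After a geochemical assay='background': P(ore) = 0.4·0.6639 / (0.4·0.6639 + 0.5·0.3361) ≈ 0.6124

0.6124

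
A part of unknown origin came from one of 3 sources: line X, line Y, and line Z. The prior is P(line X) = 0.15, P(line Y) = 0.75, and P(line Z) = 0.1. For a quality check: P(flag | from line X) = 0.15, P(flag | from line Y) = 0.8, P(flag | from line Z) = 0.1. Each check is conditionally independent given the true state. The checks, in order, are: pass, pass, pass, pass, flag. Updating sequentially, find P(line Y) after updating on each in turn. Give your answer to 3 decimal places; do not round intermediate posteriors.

After 'pass': normaliser = 0.85·0.1500 + 0.2·0.7500 + 0.9·0.1000; P(line X) ≈ 0.3469, P(line Y) ≈ 0.4082, P(line Z) ≈ 0.2449
After 'pass': normaliser = 0.85·0.3469 + 0.2·0.4082 + 0.9·0.2449; P(line X) ≈ 0.4940, P(line Y) ≈ 0.1368, P(line Z) ≈ 0.3692
After 'pass': normaliser = 0.85·0.4940 + 0.2·0.1368 + 0.9·0.3692; P(line X) ≈ 0.5386, P(line Y) ≈ 0.0351, P(line Z) ≈ 0.4263
After 'pass': normaliser = 0.85·0.5386 + 0.2·0.0351 + 0.9·0.4263; P(line X) ≈ 0.5396, P(line Y) ≈ 0.0083, P(line Z) ≈ 0.4521
After 'flag': normaliser = 0.15·0.5396 + 0.8·0.0083 + 0.1·0.4521; P(line X) ≈ 0.6096, P(line Y) ≈ 0.0498, P(line Z) ≈ 0.3405

0.050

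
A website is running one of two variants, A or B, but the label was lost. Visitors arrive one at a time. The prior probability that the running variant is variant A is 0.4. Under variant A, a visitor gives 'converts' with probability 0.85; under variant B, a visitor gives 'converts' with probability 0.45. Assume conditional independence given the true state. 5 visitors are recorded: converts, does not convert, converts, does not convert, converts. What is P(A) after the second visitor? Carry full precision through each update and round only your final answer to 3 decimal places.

0.256

After 'converts': P(A) = 0.85·0.4000 / (0.85·0.4000 + 0.45·0.6000) ≈ 0.5574
After 'does not convert': P(A) = 0.15·0.5574 / (0.15·0.5574 + 0.55·0.4426) ≈ 0.2556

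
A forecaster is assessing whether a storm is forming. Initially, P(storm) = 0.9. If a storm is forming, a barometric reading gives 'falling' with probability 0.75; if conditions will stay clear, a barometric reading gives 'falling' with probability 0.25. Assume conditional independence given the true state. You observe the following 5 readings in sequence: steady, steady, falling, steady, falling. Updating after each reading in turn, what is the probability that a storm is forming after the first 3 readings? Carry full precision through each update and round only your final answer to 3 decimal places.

After 'steady': P(storm) = 0.25·0.9000 / (0.25·0.9000 + 0.75·0.1000) ≈ 0.7500
After 'steady': P(storm) = 0.25·0.7500 / (0.25·0.7500 + 0.75·0.2500) ≈ 0.5000
After 'falling': P(storm) = 0.75·0.5000 / (0.75·0.5000 + 0.25·0.5000) ≈ 0.7500

0.750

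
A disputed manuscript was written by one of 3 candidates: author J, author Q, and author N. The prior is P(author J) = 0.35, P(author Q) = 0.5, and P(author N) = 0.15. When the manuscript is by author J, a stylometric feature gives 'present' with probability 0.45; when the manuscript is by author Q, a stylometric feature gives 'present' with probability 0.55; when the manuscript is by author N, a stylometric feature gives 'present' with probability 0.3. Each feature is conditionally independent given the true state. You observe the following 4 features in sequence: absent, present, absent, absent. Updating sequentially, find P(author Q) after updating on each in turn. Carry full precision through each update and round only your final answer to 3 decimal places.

After 'absent': normaliser = 0.55·0.3500 + 0.45·0.5000 + 0.7·0.1500; P(author J) ≈ 0.3684, P(author Q) ≈ 0.4306, P(author N) ≈ 0.2010
After 'present': normaliser = 0.45·0.3684 + 0.55·0.4306 + 0.3·0.2010; P(author J) ≈ 0.3581, P(author Q) ≈ 0.5116, P(author N) ≈ 0.1302
After 'absent': normaliser = 0.55·0.3581 + 0.45·0.5116 + 0.7·0.1302; P(author J) ≈ 0.3800, P(author Q) ≈ 0.4441, P(author N) ≈ 0.1759
After 'absent': normaliser = 0.55·0.3800 + 0.45·0.4441 + 0.7·0.1759; P(author J) ≈ 0.3929, P(author Q) ≈ 0.3757, P(author N) ≈ 0.2314

0.376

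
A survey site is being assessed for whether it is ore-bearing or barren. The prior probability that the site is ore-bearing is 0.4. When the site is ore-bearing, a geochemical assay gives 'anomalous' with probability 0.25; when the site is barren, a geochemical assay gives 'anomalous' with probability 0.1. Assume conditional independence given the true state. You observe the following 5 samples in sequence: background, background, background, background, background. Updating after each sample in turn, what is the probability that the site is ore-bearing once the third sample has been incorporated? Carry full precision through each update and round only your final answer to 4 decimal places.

After 'background': P(ore) = 0.75·0.4000 / (0.75·0.4000 + 0.9·0.6000) ≈ 0.3571
After 'background': P(ore) = 0.75·0.3571 / (0.75·0.3571 + 0.9·0.6429) ≈ 0.3165
After 'background': P(ore) = 0.75·0.3165 / (0.75·0.3165 + 0.9·0.6835) ≈ 0.2784

0.2784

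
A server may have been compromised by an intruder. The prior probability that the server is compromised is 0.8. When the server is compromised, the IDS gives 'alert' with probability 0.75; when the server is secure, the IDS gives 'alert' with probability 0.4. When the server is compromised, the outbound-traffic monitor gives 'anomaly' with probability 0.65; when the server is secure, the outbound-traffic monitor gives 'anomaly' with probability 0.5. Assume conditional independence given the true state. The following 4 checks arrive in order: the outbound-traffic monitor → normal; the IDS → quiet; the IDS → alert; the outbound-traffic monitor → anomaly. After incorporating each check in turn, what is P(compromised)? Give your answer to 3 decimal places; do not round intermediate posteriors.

0.740

After the outbound-traffic monitor='normal': P(compromised) = 0.35·0.8000 / (0.35·0.8000 + 0.5·0.2000) ≈ 0.7368
After the IDS='quiet': P(compromised) = 0.25·0.7368 / (0.25·0.7368 + 0.6·0.2632) ≈ 0.5385
After the IDS='alert': P(compromised) = 0.75·0.5385 / (0.75·0.5385 + 0.4·0.4615) ≈ 0.6863
After the outbound-traffic monitor='anomaly': P(compromised) = 0.65·0.6863 / (0.65·0.6863 + 0.5·0.3137) ≈ 0.7398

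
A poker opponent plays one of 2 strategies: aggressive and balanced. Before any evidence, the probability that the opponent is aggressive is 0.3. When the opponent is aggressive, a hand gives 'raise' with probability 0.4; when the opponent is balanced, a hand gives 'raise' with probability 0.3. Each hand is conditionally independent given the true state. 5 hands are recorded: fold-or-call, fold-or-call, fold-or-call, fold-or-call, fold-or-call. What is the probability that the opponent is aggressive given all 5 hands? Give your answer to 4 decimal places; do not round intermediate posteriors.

Each posterior becomes the prior for the next update.
After 'fold-or-call': P(aggressive) = 0.6·0.3000 / (0.6·0.3000 + 0.7·0.7000) ≈ 0.2687
After 'fold-or-call': P(aggressive) = 0.6·0.2687 / (0.6·0.2687 + 0.7·0.7313) ≈ 0.2395
After 'fold-or-call': P(aggressive) = 0.6·0.2395 / (0.6·0.2395 + 0.7·0.7605) ≈ 0.2125
After 'fold-or-call': P(aggressive) = 0.6·0.2125 / (0.6·0.2125 + 0.7·0.7875) ≈ 0.1879
After 'fold-or-call': P(aggressive) = 0.6·0.1879 / (0.6·0.1879 + 0.7·0.8121) ≈ 0.1655

0.1655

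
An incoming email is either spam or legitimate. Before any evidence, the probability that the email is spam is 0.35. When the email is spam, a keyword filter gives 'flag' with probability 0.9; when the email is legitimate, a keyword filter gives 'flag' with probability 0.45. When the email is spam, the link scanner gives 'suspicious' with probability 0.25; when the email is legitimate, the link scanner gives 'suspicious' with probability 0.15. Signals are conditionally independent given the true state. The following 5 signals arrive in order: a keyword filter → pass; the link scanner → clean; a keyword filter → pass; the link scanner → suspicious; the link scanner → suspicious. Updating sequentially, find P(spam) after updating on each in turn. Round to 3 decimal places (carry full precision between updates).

After a keyword filter='pass': P(spam) = 0.1·0.3500 / (0.1·0.3500 + 0.55·0.6500) ≈ 0.0892
After the link scanner='clean': P(spam) = 0.75·0.0892 / (0.75·0.0892 + 0.85·0.9108) ≈ 0.0795
After a keyword filter='pass': P(spam) = 0.1·0.0795 / (0.1·0.0795 + 0.55·0.9205) ≈ 0.0155
After the link scanner='suspicious': P(spam) = 0.25·0.0155 / (0.25·0.0155 + 0.15·0.9845) ≈ 0.0255
After the link scanner='suspicious': P(spam) = 0.25·0.0255 / (0.25·0.0255 + 0.15·0.9745) ≈ 0.0418

0.042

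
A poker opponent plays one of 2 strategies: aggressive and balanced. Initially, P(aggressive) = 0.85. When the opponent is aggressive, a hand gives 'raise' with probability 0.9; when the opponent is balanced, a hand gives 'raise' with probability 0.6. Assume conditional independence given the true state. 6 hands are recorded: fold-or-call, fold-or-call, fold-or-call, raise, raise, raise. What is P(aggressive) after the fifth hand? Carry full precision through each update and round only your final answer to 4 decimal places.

0.1661

After 'fold-or-call': P(aggressive) = 0.1·0.8500 / (0.1·0.8500 + 0.4·0.1500) ≈ 0.5862
After 'fold-or-call': P(aggressive) = 0.1·0.5862 / (0.1·0.5862 + 0.4·0.4138) ≈ 0.2615
After 'fold-or-call': P(aggressive) = 0.1·0.2615 / (0.1·0.2615 + 0.4·0.7385) ≈ 0.0813
After 'raise': P(aggressive) = 0.9·0.0813 / (0.9·0.0813 + 0.6·0.9187) ≈ 0.1172
After 'raise': P(aggressive) = 0.9·0.1172 / (0.9·0.1172 + 0.6·0.8828) ≈ 0.1661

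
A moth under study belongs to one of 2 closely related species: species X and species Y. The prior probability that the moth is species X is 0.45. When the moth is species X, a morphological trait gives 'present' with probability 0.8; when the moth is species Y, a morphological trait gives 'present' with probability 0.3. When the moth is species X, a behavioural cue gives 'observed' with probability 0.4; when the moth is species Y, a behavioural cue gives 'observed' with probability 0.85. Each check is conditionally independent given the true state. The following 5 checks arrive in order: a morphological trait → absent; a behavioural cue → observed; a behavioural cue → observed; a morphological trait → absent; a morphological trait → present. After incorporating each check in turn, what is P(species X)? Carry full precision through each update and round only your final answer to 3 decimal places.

0.038

After a morphological trait='absent': P(species X) = 0.2·0.4500 / (0.2·0.4500 + 0.7·0.5500) ≈ 0.1895
After a behavioural cue='observed': P(species X) = 0.4·0.1895 / (0.4·0.1895 + 0.85·0.8105) ≈ 0.0991
After a behavioural cue='observed': P(species X) = 0.4·0.0991 / (0.4·0.0991 + 0.85·0.9009) ≈ 0.0492
After a morphological trait='absent': P(species X) = 0.2·0.0492 / (0.2·0.0492 + 0.7·0.9508) ≈ 0.0146
After a morphological trait='present': P(species X) = 0.8·0.0146 / (0.8·0.0146 + 0.3·0.9854) ≈ 0.0379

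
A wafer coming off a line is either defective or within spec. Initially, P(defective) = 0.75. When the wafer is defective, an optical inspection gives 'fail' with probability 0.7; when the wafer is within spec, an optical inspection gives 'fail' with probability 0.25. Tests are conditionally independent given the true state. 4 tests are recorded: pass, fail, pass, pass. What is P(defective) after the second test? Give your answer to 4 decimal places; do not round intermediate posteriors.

0.7706

After 'pass': P(defective) = 0.3·0.7500 / (0.3·0.7500 + 0.75·0.2500) ≈ 0.5455
After 'fail': P(defective) = 0.7·0.5455 / (0.7·0.5455 + 0.25·0.4545) ≈ 0.7706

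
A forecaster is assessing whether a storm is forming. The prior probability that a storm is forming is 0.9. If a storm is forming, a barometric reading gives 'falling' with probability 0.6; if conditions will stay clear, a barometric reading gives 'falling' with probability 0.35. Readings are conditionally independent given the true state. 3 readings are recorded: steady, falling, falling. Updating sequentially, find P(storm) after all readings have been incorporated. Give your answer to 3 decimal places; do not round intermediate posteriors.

0.942

After 'steady': P(storm) = 0.4·0.9000 / (0.4·0.9000 + 0.65·0.1000) ≈ 0.8471
After 'falling': P(storm) = 0.6·0.8471 / (0.6·0.8471 + 0.35·0.1529) ≈ 0.9047
After 'falling': P(storm) = 0.6·0.9047 / (0.6·0.9047 + 0.35·0.0953) ≈ 0.9421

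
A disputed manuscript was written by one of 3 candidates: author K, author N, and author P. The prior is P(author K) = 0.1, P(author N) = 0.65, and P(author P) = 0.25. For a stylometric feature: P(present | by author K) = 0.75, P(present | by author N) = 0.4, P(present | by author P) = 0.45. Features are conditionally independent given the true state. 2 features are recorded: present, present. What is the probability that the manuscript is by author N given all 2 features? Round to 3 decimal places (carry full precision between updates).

Apply Bayes' rule sequentially, carrying P(author N) forward.
After 'present': normaliser = 0.75·0.1000 + 0.4·0.6500 + 0.45·0.2500; P(author K) ≈ 0.1676, P(author N) ≈ 0.5810, P(author P) ≈ 0.2514
After 'present': normaliser = 0.75·0.1676 + 0.4·0.5810 + 0.45·0.2514; P(author K) ≈ 0.2667, P(author N) ≈ 0.4932, P(author P) ≈ 0.2401

0.493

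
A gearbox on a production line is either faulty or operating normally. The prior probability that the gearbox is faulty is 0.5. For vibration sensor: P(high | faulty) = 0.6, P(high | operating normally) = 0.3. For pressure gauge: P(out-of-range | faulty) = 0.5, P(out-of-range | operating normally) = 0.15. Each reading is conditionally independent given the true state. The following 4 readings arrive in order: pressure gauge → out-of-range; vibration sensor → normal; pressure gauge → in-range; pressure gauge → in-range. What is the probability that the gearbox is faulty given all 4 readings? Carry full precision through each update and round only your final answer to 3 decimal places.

Each posterior becomes the prior for the next update.
After pressure gauge='out-of-range': P(faulty) = 0.5·0.5000 / (0.5·0.5000 + 0.15·0.5000) ≈ 0.7692
After vibration sensor='normal': P(faulty) = 0.4·0.7692 / (0.4·0.7692 + 0.7·0.2308) ≈ 0.6557
After pressure gauge='in-range': P(faulty) = 0.5·0.6557 / (0.5·0.6557 + 0.85·0.3443) ≈ 0.5284
After pressure gauge='in-range': P(faulty) = 0.5·0.5284 / (0.5·0.5284 + 0.85·0.4716) ≈ 0.3973

0.397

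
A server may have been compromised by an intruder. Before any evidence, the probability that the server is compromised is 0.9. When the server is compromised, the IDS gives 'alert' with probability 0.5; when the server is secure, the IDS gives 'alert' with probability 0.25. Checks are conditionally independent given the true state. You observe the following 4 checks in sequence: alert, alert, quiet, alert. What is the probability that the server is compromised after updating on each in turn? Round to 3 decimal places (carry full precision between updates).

0.980

After 'alert': P(compromised) = 0.5·0.9000 / (0.5·0.9000 + 0.25·0.1000) ≈ 0.9474
After 'alert': P(compromised) = 0.5·0.9474 / (0.5·0.9474 + 0.25·0.0526) ≈ 0.9730
After 'quiet': P(compromised) = 0.5·0.9730 / (0.5·0.9730 + 0.75·0.0270) ≈ 0.9600
After 'alert': P(compromised) = 0.5·0.9600 / (0.5·0.9600 + 0.25·0.0400) ≈ 0.9796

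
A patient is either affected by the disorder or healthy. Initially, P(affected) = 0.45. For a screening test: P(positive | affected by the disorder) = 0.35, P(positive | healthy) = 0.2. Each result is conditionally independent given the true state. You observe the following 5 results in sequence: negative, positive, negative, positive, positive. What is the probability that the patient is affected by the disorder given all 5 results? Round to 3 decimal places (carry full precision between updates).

After 'negative': P(affected) = 0.65·0.4500 / (0.65·0.4500 + 0.8·0.5500) ≈ 0.3993
After 'positive': P(affected) = 0.35·0.3993 / (0.35·0.3993 + 0.2·0.6007) ≈ 0.5378
After 'negative': P(affected) = 0.65·0.5378 / (0.65·0.5378 + 0.8·0.4622) ≈ 0.4859
After 'positive': P(affected) = 0.35·0.4859 / (0.35·0.4859 + 0.2·0.5141) ≈ 0.6232
After 'positive': P(affected) = 0.35·0.6232 / (0.35·0.6232 + 0.2·0.3768) ≈ 0.7432

0.743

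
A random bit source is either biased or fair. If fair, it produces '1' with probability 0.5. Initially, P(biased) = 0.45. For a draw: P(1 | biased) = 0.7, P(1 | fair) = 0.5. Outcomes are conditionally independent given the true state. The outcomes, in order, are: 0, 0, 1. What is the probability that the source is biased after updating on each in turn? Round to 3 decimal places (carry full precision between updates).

After '0': P(biased) = 0.3·0.4500 / (0.3·0.4500 + 0.5·0.5500) ≈ 0.3293
After '0': P(biased) = 0.3·0.3293 / (0.3·0.3293 + 0.5·0.6707) ≈ 0.2275
After '1': P(biased) = 0.7·0.2275 / (0.7·0.2275 + 0.5·0.7725) ≈ 0.2920

0.292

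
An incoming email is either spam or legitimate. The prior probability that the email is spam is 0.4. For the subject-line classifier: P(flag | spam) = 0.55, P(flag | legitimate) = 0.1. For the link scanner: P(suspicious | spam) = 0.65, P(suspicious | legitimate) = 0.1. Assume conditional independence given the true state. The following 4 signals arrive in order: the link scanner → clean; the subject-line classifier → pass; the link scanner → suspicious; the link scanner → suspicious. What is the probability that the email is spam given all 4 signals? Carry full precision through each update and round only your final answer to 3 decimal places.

Apply Bayes' rule sequentially, carrying P(spam) forward.
After the link scanner='clean': P(spam) = 0.35·0.4000 / (0.35·0.4000 + 0.9·0.6000) ≈ 0.2059
After the subject-line classifier='pass': P(spam) = 0.45·0.2059 / (0.45·0.2059 + 0.9·0.7941) ≈ 0.1148
After the link scanner='suspicious': P(spam) = 0.65·0.1148 / (0.65·0.1148 + 0.1·0.8852) ≈ 0.4573
After the link scanner='suspicious': P(spam) = 0.65·0.4573 / (0.65·0.4573 + 0.1·0.5427) ≈ 0.8456

0.846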